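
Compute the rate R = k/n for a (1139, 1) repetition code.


Rate = k/n = 1/1139

1/1139


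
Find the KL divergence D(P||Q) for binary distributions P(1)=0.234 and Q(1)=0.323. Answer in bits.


KL = p*log2(p/q) + (1-p)*log2((1-p)/(1-q)) = 0.234*log2(0.234/0.323) + 0.766*log2(0.766/0.677) = 0.0277

0.0277 bits


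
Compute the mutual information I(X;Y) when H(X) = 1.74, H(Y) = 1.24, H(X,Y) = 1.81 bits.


I(X;Y) = H(X) + H(Y) - H(X,Y) = 1.74 + 1.24 - 1.81 = 1.17

1.17 bits


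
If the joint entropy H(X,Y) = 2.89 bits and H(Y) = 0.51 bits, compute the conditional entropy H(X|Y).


H(X|Y) = H(X,Y) - H(Y) = 2.89 - 0.51 = 2.38

2.38 bits


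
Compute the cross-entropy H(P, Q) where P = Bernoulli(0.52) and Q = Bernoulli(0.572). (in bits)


H(P,Q) = -p*log2(q) - (1-p)*log2(1-q). -0.52*log2(0.572) = 0.419075; -0.48*log2(0.428) = 0.587672. H(P,Q) = 0.419075 + 0.587672 = 1.0067

1.0067 bits


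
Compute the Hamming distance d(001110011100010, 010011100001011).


Count differing positions: . ^ ^ ^ . ^ ^ ^ ^ ^ . ^ . . ^ = 10 differences

10


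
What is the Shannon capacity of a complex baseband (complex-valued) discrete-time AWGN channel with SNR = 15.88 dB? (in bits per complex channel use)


SNR_linear = 10^(15.88/10) = 38.7258; C = log2(1 + SNR_linear) = log2(1 + 38.7258) = 5.312

5.312 bits/channel use


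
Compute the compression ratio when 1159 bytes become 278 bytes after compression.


Ratio = original / compressed = 1159 / 278 = 4.1691

4.1691


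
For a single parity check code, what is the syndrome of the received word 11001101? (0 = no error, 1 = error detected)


Syndrome = XOR of all bits = 1 XOR 1 XOR 0 XOR 0 XOR 1 XOR 1 XOR 0 XOR 1 = 1

1


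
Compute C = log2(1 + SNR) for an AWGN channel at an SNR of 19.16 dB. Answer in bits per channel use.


SNR_linear = 10^(19.16/10) = 82.4138; C = log2(1 + SNR_linear) = log2(1 + 82.4138) = 6.3822

6.3822 bits/channel use


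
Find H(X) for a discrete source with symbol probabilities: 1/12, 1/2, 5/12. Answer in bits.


H = -sum(p_i * log2(p_i)). Terms: -(1/12)*log2(1/12) = 0.298747; -(1/2)*log2(1/2) = 0.500000; -(5/12)*log2(5/12) = 0.526264. H = 0.298747 + 0.500000 + 0.526264 = 1.325

1.325 bits


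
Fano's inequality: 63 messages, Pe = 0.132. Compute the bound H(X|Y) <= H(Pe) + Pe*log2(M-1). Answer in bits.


H(Pe) = -Pe*log2(Pe) - (1-Pe)*log2(1-Pe) = -0.132*log2(0.132) - 0.868*log2(0.868) = 0.385624 + 0.177274 = 0.5629. Pe*log2(M-1) = 0.132*log2(62) = 0.785954. Bound = H(Pe) + Pe*log2(M-1) = 0.385624 + 0.177274 + 0.785954 = 1.3489

1.3489 bits


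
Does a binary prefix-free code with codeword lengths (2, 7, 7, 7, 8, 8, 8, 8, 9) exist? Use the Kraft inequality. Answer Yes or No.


Kraft sum = sum(2^(-l_i)) = 0.291, need <= 1. Result: satisfied (a binary prefix-free code with these lengths exists)

Yes


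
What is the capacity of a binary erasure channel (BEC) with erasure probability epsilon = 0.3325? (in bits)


C = 1 - epsilon = 1 - 0.3325 = 0.6675

0.6675 bits


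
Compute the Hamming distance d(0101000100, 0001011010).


Count differing positions: . ^ . . . ^ ^ ^ ^ . = 5 differences

5


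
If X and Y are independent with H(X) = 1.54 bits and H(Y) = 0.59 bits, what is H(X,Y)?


For independent variables, H(X,Y) = H(X) + H(Y) = 1.54 + 0.59 = 2.13

2.13 bits


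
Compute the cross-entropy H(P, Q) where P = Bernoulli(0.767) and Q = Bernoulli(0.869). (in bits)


H(P,Q) = -p*log2(q) - (1-p)*log2(1-q). -0.767*log2(0.869) = 0.155373; -0.233*log2(0.131) = 0.683240. H(P,Q) = 0.155373 + 0.683240 = 0.8386

0.8386 bits


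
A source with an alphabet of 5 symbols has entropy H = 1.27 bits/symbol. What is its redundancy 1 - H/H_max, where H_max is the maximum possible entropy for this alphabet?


H_max = log2(K) = log2(5) = 2.3219 bits/symbol. Redundancy = 1 - H/H_max = 1 - 1.27/2.3219 = 1 - 0.547 = 0.453

0.453


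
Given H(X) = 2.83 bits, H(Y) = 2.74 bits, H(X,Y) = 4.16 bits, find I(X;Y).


I(X;Y) = H(X) + H(Y) - H(X,Y) = 2.83 + 2.74 - 4.16 = 1.41

1.41 bits


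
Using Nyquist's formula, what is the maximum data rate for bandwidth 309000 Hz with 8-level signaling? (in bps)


Rate = 2 * B * log2(M) = 2 * 309000 * 3.0 = 1854000.0

1854000.0 bps


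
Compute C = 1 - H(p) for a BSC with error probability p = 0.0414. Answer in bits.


H(p) = -p*log2(p) - (1-p)*log2(1-p) = -0.0414*log2(0.0414) - 0.9586*log2(0.9586) = 0.190201 + 0.058474 = 0.2487. C = 1 - H(p) = 1 - 0.2487 = 0.7513

0.7513 bits


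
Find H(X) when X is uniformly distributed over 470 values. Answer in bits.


H = log2(n) = log2(470) = 8.8765

8.8765 bits


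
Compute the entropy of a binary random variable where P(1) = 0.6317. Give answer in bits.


H = -p*log2(p) - (1-p)*log2(1-p). -0.6317*log2(0.6317) = 0.418620; -0.3683*log2(0.3683) = 0.530737. H = 0.418620 + 0.530737 = 0.9494

0.9494 bits


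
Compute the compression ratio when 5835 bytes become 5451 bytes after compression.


Ratio = original / compressed = 5835 / 5451 = 1.0704

1.0704


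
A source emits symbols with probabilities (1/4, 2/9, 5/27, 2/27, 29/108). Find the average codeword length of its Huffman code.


Huffman construction (repeatedly merge the two least-probable nodes; each merge adds 1 bit to every symbol beneath it): 2/27 + 5/27 = 7/27; 2/9 + 1/4 = 17/36; 7/27 + 29/108 = 19/36; 17/36 + 19/36 = 1. Resulting codeword lengths (in the order the probabilities were given): (2, 2, 3, 3, 2). L_avg = sum(p_i * l_i) = 1/4*2 + 2/9*2 + 5/27*3 + 2/27*3 + 29/108*2 = 61/27 = 2.2593

2.2593 bits


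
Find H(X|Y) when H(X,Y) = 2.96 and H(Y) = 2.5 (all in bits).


H(X|Y) = H(X,Y) - H(Y) = 2.96 - 2.5 = 0.46

0.46 bits


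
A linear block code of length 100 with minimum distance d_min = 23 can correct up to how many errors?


Correction capability = floor((d-1)/2) = floor((23-1)/2) = 11

11 errors


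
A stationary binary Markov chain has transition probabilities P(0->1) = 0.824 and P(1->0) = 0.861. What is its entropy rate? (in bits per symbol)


Stationary distribution: pi_0 = p10/(p01+p10) = 0.511, pi_1 = 0.489. Entropy rate H' = pi_0*H(p01) + pi_1*H(p10) = 0.511*0.6712 + 0.489*0.5816 = 0.6274

0.6274 bits/symbol


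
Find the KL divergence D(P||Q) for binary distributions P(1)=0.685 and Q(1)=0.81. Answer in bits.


KL = p*log2(p/q) + (1-p)*log2((1-p)/(1-q)) = 0.685*log2(0.685/0.81) + 0.315*log2(0.315/0.19) = 0.0641

0.0641 bits


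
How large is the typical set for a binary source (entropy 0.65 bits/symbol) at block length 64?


log2|A_typical| = nH = 64 * 0.65 = 41.6, so |A_typical| ~ 2^41.6 = 3.333e+12

3.333e+12


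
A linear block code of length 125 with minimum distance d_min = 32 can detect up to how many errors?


Detection capability = d_min - 1 = 32 - 1 = 31

31 errors


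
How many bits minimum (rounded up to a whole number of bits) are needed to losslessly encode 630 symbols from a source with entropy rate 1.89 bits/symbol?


Minimum bits >= n * H = 630 * 1.89 = 1190.7, rounded up to a whole number of bits = 1191

1191 bits


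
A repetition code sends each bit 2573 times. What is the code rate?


Rate = k/n = 1/2573

1/2573


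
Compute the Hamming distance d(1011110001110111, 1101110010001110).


Count differing positions: . ^ ^ . . . . . ^ ^ ^ ^ ^ . . ^ = 8 differences

8


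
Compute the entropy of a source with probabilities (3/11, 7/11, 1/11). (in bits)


H = -sum(p_i * log2(p_i)). Terms: -(3/11)*log2(3/11) = 0.511219; -(7/11)*log2(7/11) = 0.414958; -(1/11)*log2(1/11) = 0.314494. H = 0.511219 + 0.414958 + 0.314494 = 1.2407

1.2407 bits


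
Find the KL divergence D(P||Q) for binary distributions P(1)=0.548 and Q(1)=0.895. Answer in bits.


KL = p*log2(p/q) + (1-p)*log2((1-p)/(1-q)) = 0.548*log2(0.548/0.895) + 0.452*log2(0.452/0.105) = 0.5641

0.5641 bits


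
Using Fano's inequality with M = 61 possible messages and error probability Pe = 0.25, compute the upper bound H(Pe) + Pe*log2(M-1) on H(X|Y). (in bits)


H(Pe) = -Pe*log2(Pe) - (1-Pe)*log2(1-Pe) = -0.25*log2(0.25) - 0.75*log2(0.75) = 0.500000 + 0.311278 = 0.8113. Pe*log2(M-1) = 0.25*log2(60) = 1.476723. Bound = H(Pe) + Pe*log2(M-1) = 0.500000 + 0.311278 + 1.476723 = 2.288

2.288 bits


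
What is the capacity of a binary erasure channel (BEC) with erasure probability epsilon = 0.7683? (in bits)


C = 1 - epsilon = 1 - 0.7683 = 0.2317

0.2317 bits


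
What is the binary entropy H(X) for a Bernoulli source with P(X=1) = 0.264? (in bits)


H = -p*log2(p) - (1-p)*log2(1-p). -0.264*log2(0.264) = 0.507247; -0.736*log2(0.736) = 0.325476. H = 0.507247 + 0.325476 = 0.8327

0.8327 bits


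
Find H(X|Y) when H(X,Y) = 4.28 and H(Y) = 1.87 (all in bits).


H(X|Y) = H(X,Y) - H(Y) = 4.28 - 1.87 = 2.41

2.41 bits


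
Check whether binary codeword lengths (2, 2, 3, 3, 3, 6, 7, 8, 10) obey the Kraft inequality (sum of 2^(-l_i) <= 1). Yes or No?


Kraft sum = sum(2^(-l_i)) = 0.9033, need <= 1. Result: satisfied (a binary prefix-free code with these lengths exists)

Yes


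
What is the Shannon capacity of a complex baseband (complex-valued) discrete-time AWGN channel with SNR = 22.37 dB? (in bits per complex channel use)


SNR_linear = 10^(22.37/10) = 172.5838; C = log2(1 + SNR_linear) = log2(1 + 172.5838) = 7.4395

7.4395 bits/channel use


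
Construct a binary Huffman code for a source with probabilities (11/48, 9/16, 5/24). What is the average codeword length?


Huffman construction (repeatedly merge the two least-probable nodes; each merge adds 1 bit to every symbol beneath it): 5/24 + 11/48 = 7/16; 7/16 + 9/16 = 1. Resulting codeword lengths (in the order the probabilities were given): (2, 1, 2). L_avg = sum(p_i * l_i) = 11/48*2 + 9/16*1 + 5/24*2 = 23/16 = 1.4375

1.4375 bits


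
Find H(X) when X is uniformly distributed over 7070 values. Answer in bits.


H = log2(n) = log2(7070) = 12.7875

12.7875 bits


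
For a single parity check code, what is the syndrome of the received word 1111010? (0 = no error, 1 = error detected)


Syndrome = XOR of all bits = 1 XOR 1 XOR 1 XOR 1 XOR 0 XOR 1 XOR 0 = 1

1


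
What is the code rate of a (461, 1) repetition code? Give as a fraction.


Rate = k/n = 1/461

1/461


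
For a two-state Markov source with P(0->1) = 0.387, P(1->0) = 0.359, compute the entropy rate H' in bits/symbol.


Stationary distribution: pi_0 = p10/(p01+p10) = 0.4812, pi_1 = 0.5188. Entropy rate H' = pi_0*H(p01) + pi_1*H(p10) = 0.4812*0.9628 + 0.5188*0.9418 = 0.9519

0.9519 bits/symbol


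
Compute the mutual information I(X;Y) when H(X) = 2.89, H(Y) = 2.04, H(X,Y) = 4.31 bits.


I(X;Y) = H(X) + H(Y) - H(X,Y) = 2.89 + 2.04 - 4.31 = 0.62

0.62 bits


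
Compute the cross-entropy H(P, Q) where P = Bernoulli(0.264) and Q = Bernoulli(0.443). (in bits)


H(P,Q) = -p*log2(q) - (1-p)*log2(1-q). -0.264*log2(0.443) = 0.310100; -0.736*log2(0.557) = 0.621369. H(P,Q) = 0.310100 + 0.621369 = 0.9315

0.9315 bits


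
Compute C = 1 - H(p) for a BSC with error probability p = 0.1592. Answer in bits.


H(p) = -p*log2(p) - (1-p)*log2(1-p) = -0.1592*log2(0.1592) - 0.8408*log2(0.8408) = 0.422053 + 0.210339 = 0.6324. C = 1 - H(p) = 1 - 0.6324 = 0.3676

0.3676 bits


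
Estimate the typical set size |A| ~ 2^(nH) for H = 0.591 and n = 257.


log2|A_typical| = nH = 257 * 0.591 = 151.887, so |A_typical| ~ 2^151.887 = 5.279e+45

5.279e+45


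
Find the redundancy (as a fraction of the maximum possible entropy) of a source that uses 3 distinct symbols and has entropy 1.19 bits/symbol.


H_max = log2(K) = log2(3) = 1.585 bits/symbol. Redundancy = 1 - H/H_max = 1 - 1.19/1.585 = 1 - 0.7508 = 0.2492

0.2492


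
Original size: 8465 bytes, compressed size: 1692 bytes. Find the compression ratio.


Ratio = original / compressed = 8465 / 1692 = 5.003

5.003


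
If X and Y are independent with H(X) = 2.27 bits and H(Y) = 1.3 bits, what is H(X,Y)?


For independent variables, H(X,Y) = H(X) + H(Y) = 2.27 + 1.3 = 3.57

3.57 bits


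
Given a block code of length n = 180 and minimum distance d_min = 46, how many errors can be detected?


Detection capability = d_min - 1 = 46 - 1 = 45

45 errors


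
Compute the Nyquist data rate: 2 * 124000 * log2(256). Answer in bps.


Rate = 2 * B * log2(M) = 2 * 124000 * 8.0 = 1984000.0

1984000.0 bps


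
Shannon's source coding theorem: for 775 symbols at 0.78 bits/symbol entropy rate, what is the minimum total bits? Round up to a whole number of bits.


Minimum bits >= n * H = 775 * 0.78 = 604.5, rounded up to a whole number of bits = 605

605 bits


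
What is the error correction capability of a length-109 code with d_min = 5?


Correction capability = floor((d-1)/2) = floor((5-1)/2) = 2

2 errors


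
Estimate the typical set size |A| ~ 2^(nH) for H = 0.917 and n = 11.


log2|A_typical| = nH = 11 * 0.917 = 10.087, so |A_typical| ~ 2^10.087 = 1.088e+03

1.088e+03


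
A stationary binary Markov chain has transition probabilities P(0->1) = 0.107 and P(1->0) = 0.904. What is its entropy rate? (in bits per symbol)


Stationary distribution: pi_0 = p10/(p01+p10) = 0.8942, pi_1 = 0.1058. Entropy rate H' = pi_0*H(p01) + pi_1*H(p10) = 0.8942*0.4908 + 0.1058*0.4562 = 0.4871

0.4871 bits/symbol


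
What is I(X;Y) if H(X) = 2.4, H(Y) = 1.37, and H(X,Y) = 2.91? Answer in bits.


I(X;Y) = H(X) + H(Y) - H(X,Y) = 2.4 + 1.37 - 2.91 = 0.86

0.86 bits


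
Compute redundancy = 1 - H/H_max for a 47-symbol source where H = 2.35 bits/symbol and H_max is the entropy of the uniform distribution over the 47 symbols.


H_max = log2(K) = log2(47) = 5.5546 bits/symbol. Redundancy = 1 - H/H_max = 1 - 2.35/5.5546 = 1 - 0.4231 = 0.5769

0.5769


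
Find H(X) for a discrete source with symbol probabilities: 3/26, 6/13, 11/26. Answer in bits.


H = -sum(p_i * log2(p_i)). Terms: -(3/26)*log2(3/26) = 0.359478; -(6/13)*log2(6/13) = 0.514836; -(11/26)*log2(11/26) = 0.525042. H = 0.359478 + 0.514836 + 0.525042 = 1.3994

1.3994 bits


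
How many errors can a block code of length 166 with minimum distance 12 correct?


Correction capability = floor((d-1)/2) = floor((12-1)/2) = 5

5 errors


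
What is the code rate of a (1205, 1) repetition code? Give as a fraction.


Rate = k/n = 1/1205

1/1205


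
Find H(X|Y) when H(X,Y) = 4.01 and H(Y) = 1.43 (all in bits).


H(X|Y) = H(X,Y) - H(Y) = 4.01 - 1.43 = 2.58

2.58 bits


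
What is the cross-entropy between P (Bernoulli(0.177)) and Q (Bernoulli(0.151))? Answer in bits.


H(P,Q) = -p*log2(q) - (1-p)*log2(1-q). -0.177*log2(0.151) = 0.482746; -0.823*log2(0.849) = 0.194363. H(P,Q) = 0.482746 + 0.194363 = 0.6771

0.6771 bits


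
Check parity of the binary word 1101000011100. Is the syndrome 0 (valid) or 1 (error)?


Syndrome = XOR of all bits = 1 XOR 1 XOR 0 XOR 1 XOR 0 XOR 0 XOR 0 XOR 0 XOR 1 XOR 1 XOR 1 XOR 0 XOR 0 = 0

0


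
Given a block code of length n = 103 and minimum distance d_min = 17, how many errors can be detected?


Detection capability = d_min - 1 = 17 - 1 = 16

16 errors


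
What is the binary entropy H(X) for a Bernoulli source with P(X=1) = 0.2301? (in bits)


H = -p*log2(p) - (1-p)*log2(1-p). -0.2301*log2(0.2301) = 0.487735; -0.7699*log2(0.7699) = 0.290450. H = 0.487735 + 0.290450 = 0.7782

0.7782 bits


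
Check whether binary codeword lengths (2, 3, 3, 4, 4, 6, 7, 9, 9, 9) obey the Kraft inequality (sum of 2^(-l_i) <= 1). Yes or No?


Kraft sum = sum(2^(-l_i)) = 0.6543, need <= 1. Result: satisfied (a binary prefix-free code with these lengths exists)

Yes


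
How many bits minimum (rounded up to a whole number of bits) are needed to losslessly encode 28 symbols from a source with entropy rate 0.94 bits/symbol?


Minimum bits >= n * H = 28 * 0.94 = 26.32, rounded up to a whole number of bits = 27

27 bits


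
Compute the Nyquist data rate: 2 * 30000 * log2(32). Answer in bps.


Rate = 2 * B * log2(M) = 2 * 30000 * 5.0 = 300000.0

300000.0 bps


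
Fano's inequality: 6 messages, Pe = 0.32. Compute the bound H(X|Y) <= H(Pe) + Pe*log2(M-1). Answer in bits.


H(Pe) = -Pe*log2(Pe) - (1-Pe)*log2(1-Pe) = -0.32*log2(0.32) - 0.68*log2(0.68) = 0.526034 + 0.378347 = 0.9044. Pe*log2(M-1) = 0.32*log2(5) = 0.743017. Bound = H(Pe) + Pe*log2(M-1) = 0.526034 + 0.378347 + 0.743017 = 1.6474

1.6474 bits


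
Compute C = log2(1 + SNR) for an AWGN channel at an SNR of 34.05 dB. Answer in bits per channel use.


SNR_linear = 10^(34.05/10) = 2540.9727; C = log2(1 + SNR_linear) = log2(1 + 2540.9727) = 11.3117

11.3117 bits/channel use


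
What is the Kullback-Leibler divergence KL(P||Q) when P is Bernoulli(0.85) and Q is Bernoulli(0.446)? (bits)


KL = p*log2(p/q) + (1-p)*log2((1-p)/(1-q)) = 0.85*log2(0.85/0.446) + 0.15*log2(0.15/0.554) = 0.5081

0.5081 bits


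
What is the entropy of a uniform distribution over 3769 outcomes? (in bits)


H = log2(n) = log2(3769) = 11.88

11.88 bits


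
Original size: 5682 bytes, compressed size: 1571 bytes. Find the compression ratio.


Ratio = original / compressed = 5682 / 1571 = 3.6168

3.6168


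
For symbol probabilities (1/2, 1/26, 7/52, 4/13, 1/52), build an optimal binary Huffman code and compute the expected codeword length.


Huffman construction (repeatedly merge the two least-probable nodes; each merge adds 1 bit to every symbol beneath it): 1/52 + 1/26 = 3/52; 3/52 + 7/52 = 5/26; 5/26 + 4/13 = 1/2; 1/2 + 1/2 = 1. Resulting codeword lengths (in the order the probabilities were given): (1, 4, 3, 2, 4). L_avg = sum(p_i * l_i) = 1/2*1 + 1/26*4 + 7/52*3 + 4/13*2 + 1/52*4 = 7/4 = 1.75

1.75 bits


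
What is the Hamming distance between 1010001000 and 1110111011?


Count differing positions: . ^ . . ^ ^ . . ^ ^ = 5 differences

5


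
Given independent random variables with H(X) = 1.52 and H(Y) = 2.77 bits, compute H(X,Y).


For independent variables, H(X,Y) = H(X) + H(Y) = 1.52 + 2.77 = 4.29

4.29 bits


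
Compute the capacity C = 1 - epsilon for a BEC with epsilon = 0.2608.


C = 1 - epsilon = 1 - 0.2608 = 0.7392

0.7392 bits


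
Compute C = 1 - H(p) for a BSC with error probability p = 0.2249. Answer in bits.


H(p) = -p*log2(p) - (1-p)*log2(1-p) = -0.2249*log2(0.2249) - 0.7751*log2(0.7751) = 0.484130 + 0.284885 = 0.769. C = 1 - H(p) = 1 - 0.769 = 0.231

0.231 bits


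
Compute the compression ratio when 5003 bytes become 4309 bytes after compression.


Ratio = original / compressed = 5003 / 4309 = 1.1611

1.1611


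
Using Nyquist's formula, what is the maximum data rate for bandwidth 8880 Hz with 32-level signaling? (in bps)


Rate = 2 * B * log2(M) = 2 * 8880 * 5.0 = 88800.0

88800.0 bps


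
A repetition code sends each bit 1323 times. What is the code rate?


Rate = k/n = 1/1323

1/1323


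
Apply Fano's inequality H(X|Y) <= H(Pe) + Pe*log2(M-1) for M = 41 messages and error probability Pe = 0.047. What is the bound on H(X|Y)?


H(Pe) = -Pe*log2(Pe) - (1-Pe)*log2(1-Pe) = -0.047*log2(0.047) - 0.953*log2(0.953) = 0.207326 + 0.066188 = 0.2735. Pe*log2(M-1) = 0.047*log2(40) = 0.250131. Bound = H(Pe) + Pe*log2(M-1) = 0.207326 + 0.066188 + 0.250131 = 0.5236

0.5236 bits


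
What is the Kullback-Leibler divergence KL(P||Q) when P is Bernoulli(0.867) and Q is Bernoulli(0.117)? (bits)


KL = p*log2(p/q) + (1-p)*log2((1-p)/(1-q)) = 0.867*log2(0.867/0.117) + 0.133*log2(0.133/0.883) = 2.142

2.142 bits


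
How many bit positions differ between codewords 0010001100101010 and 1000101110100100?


Count differing positions: ^ . ^ . ^ . . . ^ . . . ^ ^ ^ . = 7 differences

7


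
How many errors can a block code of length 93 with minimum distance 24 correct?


Correction capability = floor((d-1)/2) = floor((24-1)/2) = 11

11 errors


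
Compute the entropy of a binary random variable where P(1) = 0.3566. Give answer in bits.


H = -p*log2(p) - (1-p)*log2(1-p). -0.3566*log2(0.3566) = 0.530486; -0.6434*log2(0.6434) = 0.409339. H = 0.530486 + 0.409339 = 0.9398

0.9398 bits


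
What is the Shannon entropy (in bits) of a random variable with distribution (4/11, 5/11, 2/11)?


H = -sum(p_i * log2(p_i)). Terms: -(4/11)*log2(4/11) = 0.530702; -(5/11)*log2(5/11) = 0.517047; -(2/11)*log2(2/11) = 0.447169. H = 0.530702 + 0.517047 + 0.447169 = 1.4949

1.4949 bits


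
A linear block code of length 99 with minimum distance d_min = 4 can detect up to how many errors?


Detection capability = d_min - 1 = 4 - 1 = 3

3 errors


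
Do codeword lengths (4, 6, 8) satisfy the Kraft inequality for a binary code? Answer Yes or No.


Kraft sum = sum(2^(-l_i)) = 0.082, need <= 1. Result: satisfied (a binary prefix-free code with these lengths exists)

Yes


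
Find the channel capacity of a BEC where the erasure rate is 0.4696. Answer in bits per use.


C = 1 - epsilon = 1 - 0.4696 = 0.5304

0.5304 bits


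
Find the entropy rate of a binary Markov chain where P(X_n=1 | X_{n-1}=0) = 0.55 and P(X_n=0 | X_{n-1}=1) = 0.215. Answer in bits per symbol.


Stationary distribution: pi_0 = p10/(p01+p10) = 0.281, pi_1 = 0.719. Entropy rate H' = pi_0*H(p01) + pi_1*H(p10) = 0.281*0.9928 + 0.719*0.7509 = 0.8189

0.8189 bits/symbol


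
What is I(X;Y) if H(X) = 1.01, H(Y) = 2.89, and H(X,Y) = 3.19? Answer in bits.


I(X;Y) = H(X) + H(Y) - H(X,Y) = 1.01 + 2.89 - 3.19 = 0.71

0.71 bits


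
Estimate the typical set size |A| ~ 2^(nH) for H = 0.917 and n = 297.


log2|A_typical| = nH = 297 * 0.917 = 272.349, so |A_typical| ~ 2^272.349 = 9.665e+81

9.665e+81


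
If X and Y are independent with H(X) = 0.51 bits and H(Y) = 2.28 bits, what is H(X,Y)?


For independent variables, H(X,Y) = H(X) + H(Y) = 0.51 + 2.28 = 2.79

2.79 bits


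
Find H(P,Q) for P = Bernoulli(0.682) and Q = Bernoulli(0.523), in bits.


H(P,Q) = -p*log2(q) - (1-p)*log2(1-q). -0.682*log2(0.523) = 0.637750; -0.318*log2(0.477) = 0.339605. H(P,Q) = 0.637750 + 0.339605 = 0.9774

0.9774 bits


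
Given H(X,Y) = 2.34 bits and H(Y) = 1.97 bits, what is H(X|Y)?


H(X|Y) = H(X,Y) - H(Y) = 2.34 - 1.97 = 0.37

0.37 bits


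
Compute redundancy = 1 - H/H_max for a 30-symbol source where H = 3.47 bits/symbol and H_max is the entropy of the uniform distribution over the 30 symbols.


H_max = log2(K) = log2(30) = 4.9069 bits/symbol. Redundancy = 1 - H/H_max = 1 - 3.47/4.9069 = 1 - 0.7072 = 0.2928

0.2928


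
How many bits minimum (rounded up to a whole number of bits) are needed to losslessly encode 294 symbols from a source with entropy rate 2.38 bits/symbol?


Minimum bits >= n * H = 294 * 2.38 = 699.72, rounded up to a whole number of bits = 700

700 bits


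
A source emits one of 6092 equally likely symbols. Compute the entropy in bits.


H = log2(n) = log2(6092) = 12.5727

12.5727 bits


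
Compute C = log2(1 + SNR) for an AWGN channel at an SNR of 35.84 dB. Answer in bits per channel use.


SNR_linear = 10^(35.84/10) = 3837.0725; C = log2(1 + SNR_linear) = log2(1 + 3837.0725) = 11.9062

11.9062 bits/channel use


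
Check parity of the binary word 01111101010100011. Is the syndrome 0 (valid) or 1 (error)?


Syndrome = XOR of all bits = 0 XOR 1 XOR 1 XOR 1 XOR 1 XOR 1 XOR 0 XOR 1 XOR 0 XOR 1 XOR 0 XOR 1 XOR 0 XOR 0 XOR 0 XOR 1 XOR 1 = 0

0


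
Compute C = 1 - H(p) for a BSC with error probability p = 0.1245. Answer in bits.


H(p) = -p*log2(p) - (1-p)*log2(1-p) = -0.1245*log2(0.1245) - 0.8755*log2(0.8755) = 0.374220 + 0.167939 = 0.5422. C = 1 - H(p) = 1 - 0.5422 = 0.4578

0.4578 bits


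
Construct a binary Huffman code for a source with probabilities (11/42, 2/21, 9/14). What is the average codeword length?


Huffman construction (repeatedly merge the two least-probable nodes; each merge adds 1 bit to every symbol beneath it): 2/21 + 11/42 = 5/14; 5/14 + 9/14 = 1. Resulting codeword lengths (in the order the probabilities were given): (2, 2, 1). L_avg = sum(p_i * l_i) = 11/42*2 + 2/21*2 + 9/14*1 = 19/14 = 1.3571

1.3571 bits


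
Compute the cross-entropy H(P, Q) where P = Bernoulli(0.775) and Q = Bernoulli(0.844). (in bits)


H(P,Q) = -p*log2(q) - (1-p)*log2(1-q). -0.775*log2(0.844) = 0.189631; -0.225*log2(0.156) = 0.603086. H(P,Q) = 0.189631 + 0.603086 = 0.7927

0.7927 bits


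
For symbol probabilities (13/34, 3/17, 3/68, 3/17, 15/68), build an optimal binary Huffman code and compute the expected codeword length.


Huffman construction (repeatedly merge the two least-probable nodes; each merge adds 1 bit to every symbol beneath it): 3/68 + 3/17 = 15/68; 3/17 + 15/68 = 27/68; 15/68 + 13/34 = 41/68; 27/68 + 41/68 = 1. Resulting codeword lengths (in the order the probabilities were given): (2, 3, 3, 2, 2). L_avg = sum(p_i * l_i) = 13/34*2 + 3/17*3 + 3/68*3 + 3/17*2 + 15/68*2 = 151/68 = 2.2206

2.2206 bits


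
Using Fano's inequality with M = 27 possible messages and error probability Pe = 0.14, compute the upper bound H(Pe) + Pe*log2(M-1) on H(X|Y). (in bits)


H(Pe) = -Pe*log2(Pe) - (1-Pe)*log2(1-Pe) = -0.14*log2(0.14) - 0.86*log2(0.86) = 0.397110 + 0.187129 = 0.5842. Pe*log2(M-1) = 0.14*log2(26) = 0.658062. Bound = H(Pe) + Pe*log2(M-1) = 0.397110 + 0.187129 + 0.658062 = 1.2423

1.2423 bits


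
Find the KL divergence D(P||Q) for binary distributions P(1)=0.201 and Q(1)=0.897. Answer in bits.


KL = p*log2(p/q) + (1-p)*log2((1-p)/(1-q)) = 0.201*log2(0.201/0.897) + 0.799*log2(0.799/0.103) = 1.9277

1.9277 bits


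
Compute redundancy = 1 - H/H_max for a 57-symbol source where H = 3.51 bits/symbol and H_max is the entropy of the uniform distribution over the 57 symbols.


H_max = log2(K) = log2(57) = 5.8329 bits/symbol. Redundancy = 1 - H/H_max = 1 - 3.51/5.8329 = 1 - 0.6018 = 0.3982

0.3982


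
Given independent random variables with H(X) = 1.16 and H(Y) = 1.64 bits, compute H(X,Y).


For independent variables, H(X,Y) = H(X) + H(Y) = 1.16 + 1.64 = 2.8

2.8 bits


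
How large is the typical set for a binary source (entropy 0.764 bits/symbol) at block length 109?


log2|A_typical| = nH = 109 * 0.764 = 83.276, so |A_typical| ~ 2^83.276 = 1.171e+25

1.171e+25


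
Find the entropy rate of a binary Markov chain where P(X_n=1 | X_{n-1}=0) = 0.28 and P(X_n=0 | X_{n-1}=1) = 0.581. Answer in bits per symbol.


Stationary distribution: pi_0 = p10/(p01+p10) = 0.6748, pi_1 = 0.3252. Entropy rate H' = pi_0*H(p01) + pi_1*H(p10) = 0.6748*0.8555 + 0.3252*0.981 = 0.8963

0.8963 bits/symbol


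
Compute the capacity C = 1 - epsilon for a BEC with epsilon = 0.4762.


C = 1 - epsilon = 1 - 0.4762 = 0.5238

0.5238 bits


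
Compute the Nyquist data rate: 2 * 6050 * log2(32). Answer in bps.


Rate = 2 * B * log2(M) = 2 * 6050 * 5.0 = 60500.0

60500.0 bps


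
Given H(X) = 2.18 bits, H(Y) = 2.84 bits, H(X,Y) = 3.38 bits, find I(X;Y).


I(X;Y) = H(X) + H(Y) - H(X,Y) = 2.18 + 2.84 - 3.38 = 1.64

1.64 bits


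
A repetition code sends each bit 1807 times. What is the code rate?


Rate = k/n = 1/1807

1/1807


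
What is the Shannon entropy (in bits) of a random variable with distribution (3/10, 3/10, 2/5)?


H = -sum(p_i * log2(p_i)). Terms: -(3/10)*log2(3/10) = 0.521090; -(3/10)*log2(3/10) = 0.521090; -(2/5)*log2(2/5) = 0.528771. H = 0.521090 + 0.521090 + 0.528771 = 1.571

1.571 bits


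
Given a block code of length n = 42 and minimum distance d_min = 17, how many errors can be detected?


Detection capability = d_min - 1 = 17 - 1 = 16

16 errors


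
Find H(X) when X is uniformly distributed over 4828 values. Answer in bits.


H = log2(n) = log2(4828) = 12.2372

12.2372 bits


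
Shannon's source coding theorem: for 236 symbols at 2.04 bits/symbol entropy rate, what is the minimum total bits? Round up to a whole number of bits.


Minimum bits >= n * H = 236 * 2.04 = 481.44, rounded up to a whole number of bits = 482

482 bits


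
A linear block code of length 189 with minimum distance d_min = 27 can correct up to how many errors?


Correction capability = floor((d-1)/2) = floor((27-1)/2) = 13

13 errors


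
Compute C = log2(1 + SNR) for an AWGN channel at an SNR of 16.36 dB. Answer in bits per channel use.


SNR_linear = 10^(16.36/10) = 43.2514; C = log2(1 + SNR_linear) = log2(1 + 43.2514) = 5.4677

5.4677 bits/channel use


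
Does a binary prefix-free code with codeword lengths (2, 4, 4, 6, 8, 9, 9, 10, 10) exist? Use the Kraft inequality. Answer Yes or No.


Kraft sum = sum(2^(-l_i)) = 0.4004, need <= 1. Result: satisfied (a binary prefix-free code with these lengths exists)

Yes


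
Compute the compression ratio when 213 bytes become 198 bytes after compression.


Ratio = original / compressed = 213 / 198 = 1.0758

1.0758


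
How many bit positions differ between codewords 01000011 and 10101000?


Count differing positions: ^ ^ ^ . ^ . ^ ^ = 6 differences

6


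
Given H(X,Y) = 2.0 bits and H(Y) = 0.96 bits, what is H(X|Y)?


H(X|Y) = H(X,Y) - H(Y) = 2.0 - 0.96 = 1.04

1.04 bits


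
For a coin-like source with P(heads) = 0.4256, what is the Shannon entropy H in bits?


H = -p*log2(p) - (1-p)*log2(1-p). -0.4256*log2(0.4256) = 0.524522; -0.5744*log2(0.5744) = 0.459447. H = 0.524522 + 0.459447 = 0.984

0.984 bits


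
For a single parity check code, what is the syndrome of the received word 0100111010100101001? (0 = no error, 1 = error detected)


Syndrome = XOR of all bits = 0 XOR 1 XOR 0 XOR 0 XOR 1 XOR 1 XOR 1 XOR 0 XOR 1 XOR 0 XOR 1 XOR 0 XOR 0 XOR 1 XOR 0 XOR 1 XOR 0 XOR 0 XOR 1 = 1

1


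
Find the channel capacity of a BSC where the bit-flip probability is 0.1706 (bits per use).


H(p) = -p*log2(p) - (1-p)*log2(1-p) = -0.1706*log2(0.1706) - 0.8294*log2(0.8294) = 0.435254 + 0.223822 = 0.6591. C = 1 - H(p) = 1 - 0.6591 = 0.3409

0.3409 bits


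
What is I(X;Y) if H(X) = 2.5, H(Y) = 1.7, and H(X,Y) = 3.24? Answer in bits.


I(X;Y) = H(X) + H(Y) - H(X,Y) = 2.5 + 1.7 - 3.24 = 0.96

0.96 bits


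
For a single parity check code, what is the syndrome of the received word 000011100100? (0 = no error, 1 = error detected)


Syndrome = XOR of all bits = 0 XOR 0 XOR 0 XOR 0 XOR 1 XOR 1 XOR 1 XOR 0 XOR 0 XOR 1 XOR 0 XOR 0 = 0

0


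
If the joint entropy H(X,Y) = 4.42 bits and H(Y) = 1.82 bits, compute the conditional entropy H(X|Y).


H(X|Y) = H(X,Y) - H(Y) = 4.42 - 1.82 = 2.6

2.6 bits


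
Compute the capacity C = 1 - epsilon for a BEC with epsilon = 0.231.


C = 1 - epsilon = 1 - 0.231 = 0.769

0.769 bits


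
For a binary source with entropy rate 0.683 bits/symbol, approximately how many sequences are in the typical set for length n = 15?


log2|A_typical| = nH = 15 * 0.683 = 10.245, so |A_typical| ~ 2^10.245 = 1.214e+03

1.214e+03


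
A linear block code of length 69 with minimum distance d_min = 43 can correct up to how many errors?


Correction capability = floor((d-1)/2) = floor((43-1)/2) = 21

21 errors


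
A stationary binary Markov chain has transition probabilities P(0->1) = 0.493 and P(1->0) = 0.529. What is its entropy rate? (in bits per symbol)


Stationary distribution: pi_0 = p10/(p01+p10) = 0.5176, pi_1 = 0.4824. Entropy rate H' = pi_0*H(p01) + pi_1*H(p10) = 0.5176*0.9999 + 0.4824*0.9976 = 0.9988

0.9988 bits/symbol


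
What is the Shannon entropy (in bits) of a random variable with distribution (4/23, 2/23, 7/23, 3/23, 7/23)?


H = -sum(p_i * log2(p_i)). Terms: -(4/23)*log2(4/23) = 0.438880; -(2/23)*log2(2/23) = 0.306397; -(7/23)*log2(7/23) = 0.522324; -(3/23)*log2(3/23) = 0.383296; -(7/23)*log2(7/23) = 0.522324. H = 0.438880 + 0.306397 + 0.522324 + 0.383296 + 0.522324 = 2.1732

2.1732 bits


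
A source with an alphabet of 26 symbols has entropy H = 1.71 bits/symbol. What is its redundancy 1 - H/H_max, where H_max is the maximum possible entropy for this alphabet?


H_max = log2(K) = log2(26) = 4.7004 bits/symbol. Redundancy = 1 - H/H_max = 1 - 1.71/4.7004 = 1 - 0.3638 = 0.6362

0.6362


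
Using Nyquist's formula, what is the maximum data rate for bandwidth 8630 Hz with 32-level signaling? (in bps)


Rate = 2 * B * log2(M) = 2 * 8630 * 5.0 = 86300.0

86300.0 bps


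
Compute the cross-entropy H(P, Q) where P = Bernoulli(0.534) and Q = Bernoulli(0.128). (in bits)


H(P,Q) = -p*log2(q) - (1-p)*log2(1-q). -0.534*log2(0.128) = 1.583729; -0.466*log2(0.872) = 0.092082. H(P,Q) = 1.583729 + 0.092082 = 1.6758

1.6758 bits


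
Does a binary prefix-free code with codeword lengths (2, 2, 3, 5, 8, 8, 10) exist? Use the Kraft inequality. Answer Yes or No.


Kraft sum = sum(2^(-l_i)) = 0.665, need <= 1. Result: satisfied (a binary prefix-free code with these lengths exists)

Yes


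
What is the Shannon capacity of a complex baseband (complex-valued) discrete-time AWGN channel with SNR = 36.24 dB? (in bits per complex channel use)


SNR_linear = 10^(36.24/10) = 4207.2663; C = log2(1 + SNR_linear) = log2(1 + 4207.2663) = 12.039

12.039 bits/channel use


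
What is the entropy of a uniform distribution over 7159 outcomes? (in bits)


H = log2(n) = log2(7159) = 12.8055

12.8055 bits


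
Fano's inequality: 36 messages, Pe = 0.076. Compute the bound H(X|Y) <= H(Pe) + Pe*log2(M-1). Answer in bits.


H(Pe) = -Pe*log2(Pe) - (1-Pe)*log2(1-Pe) = -0.076*log2(0.076) - 0.924*log2(0.924) = 0.282557 + 0.105369 = 0.3879. Pe*log2(M-1) = 0.076*log2(35) = 0.389826. Bound = H(Pe) + Pe*log2(M-1) = 0.282557 + 0.105369 + 0.389826 = 0.7778

0.7778 bits


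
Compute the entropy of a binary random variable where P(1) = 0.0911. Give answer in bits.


H = -p*log2(p) - (1-p)*log2(1-p). -0.0911*log2(0.0911) = 0.314879; -0.9089*log2(0.9089) = 0.125252. H = 0.314879 + 0.125252 = 0.4401

0.4401 bits


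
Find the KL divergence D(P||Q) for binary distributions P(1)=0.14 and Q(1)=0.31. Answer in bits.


KL = p*log2(p/q) + (1-p)*log2((1-p)/(1-q)) = 0.14*log2(0.14/0.31) + 0.86*log2(0.86/0.69) = 0.1127

0.1127 bits


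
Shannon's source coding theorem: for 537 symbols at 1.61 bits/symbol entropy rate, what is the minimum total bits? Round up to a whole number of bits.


Minimum bits >= n * H = 537 * 1.61 = 864.57, rounded up to a whole number of bits = 865

865 bits


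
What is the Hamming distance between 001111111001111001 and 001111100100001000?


Count differing positions: . . . . . . . ^ ^ ^ . ^ ^ ^ . . . ^ = 7 differences

7


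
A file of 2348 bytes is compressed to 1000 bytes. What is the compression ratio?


Ratio = original / compressed = 2348 / 1000 = 2.348

2.348


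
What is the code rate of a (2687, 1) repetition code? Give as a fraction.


Rate = k/n = 1/2687

1/2687


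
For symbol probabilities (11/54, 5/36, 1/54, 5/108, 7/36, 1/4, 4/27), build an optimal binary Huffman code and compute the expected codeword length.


Huffman construction (repeatedly merge the two least-probable nodes; each merge adds 1 bit to every symbol beneath it): 1/54 + 5/108 = 7/108; 7/108 + 5/36 = 11/54; 4/27 + 7/36 = 37/108; 11/54 + 11/54 = 11/27; 1/4 + 37/108 = 16/27; 11/27 + 16/27 = 1. Resulting codeword lengths (in the order the probabilities were given): (2, 3, 4, 4, 3, 2, 3). L_avg = sum(p_i * l_i) = 11/54*2 + 5/36*3 + 1/54*4 + 5/108*4 + 7/36*3 + 1/4*2 + 4/27*3 = 47/18 = 2.6111

2.6111 bits


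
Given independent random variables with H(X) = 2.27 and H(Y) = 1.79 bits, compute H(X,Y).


For independent variables, H(X,Y) = H(X) + H(Y) = 2.27 + 1.79 = 4.06

4.06 bits


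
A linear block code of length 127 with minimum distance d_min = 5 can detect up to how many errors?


Detection capability = d_min - 1 = 5 - 1 = 4

4 errors


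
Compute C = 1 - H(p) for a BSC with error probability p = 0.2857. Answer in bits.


H(p) = -p*log2(p) - (1-p)*log2(1-p) = -0.2857*log2(0.2857) - 0.7143*log2(0.7143) = 0.516382 + 0.346720 = 0.8631. C = 1 - H(p) = 1 - 0.8631 = 0.1369

0.1369 bits


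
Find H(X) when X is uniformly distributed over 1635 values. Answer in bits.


H = log2(n) = log2(1635) = 10.6751

10.6751 bits


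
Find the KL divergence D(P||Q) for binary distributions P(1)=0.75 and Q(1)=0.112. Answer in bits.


KL = p*log2(p/q) + (1-p)*log2((1-p)/(1-q)) = 0.75*log2(0.75/0.112) + 0.25*log2(0.25/0.888) = 1.6004

1.6004 bits


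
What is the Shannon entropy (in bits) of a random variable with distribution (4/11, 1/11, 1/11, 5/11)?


H = -sum(p_i * log2(p_i)). Terms: -(4/11)*log2(4/11) = 0.530702; -(1/11)*log2(1/11) = 0.314494; -(1/11)*log2(1/11) = 0.314494; -(5/11)*log2(5/11) = 0.517047. H = 0.530702 + 0.314494 + 0.314494 + 0.517047 = 1.6767

1.6767 bits


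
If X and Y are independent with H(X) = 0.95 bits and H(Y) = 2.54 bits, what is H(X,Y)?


For independent variables, H(X,Y) = H(X) + H(Y) = 0.95 + 2.54 = 3.49

3.49 bits


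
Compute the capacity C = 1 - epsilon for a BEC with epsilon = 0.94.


C = 1 - epsilon = 1 - 0.94 = 0.06

0.06 bits


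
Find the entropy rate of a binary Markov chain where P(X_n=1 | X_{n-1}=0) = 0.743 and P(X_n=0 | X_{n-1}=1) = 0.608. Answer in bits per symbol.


Stationary distribution: pi_0 = p10/(p01+p10) = 0.45, pi_1 = 0.55. Entropy rate H' = pi_0*H(p01) + pi_1*H(p10) = 0.45*0.8222 + 0.55*0.9661 = 0.9013

0.9013 bits/symbol


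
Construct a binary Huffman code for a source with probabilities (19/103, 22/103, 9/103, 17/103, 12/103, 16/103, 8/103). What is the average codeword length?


Huffman construction (repeatedly merge the two least-probable nodes; each merge adds 1 bit to every symbol beneath it): 8/103 + 9/103 = 17/103; 12/103 + 16/103 = 28/103; 17/103 + 17/103 = 34/103; 19/103 + 22/103 = 41/103; 28/103 + 34/103 = 62/103; 41/103 + 62/103 = 1. Resulting codeword lengths (in the order the probabilities were given): (2, 2, 4, 3, 3, 3, 4). L_avg = sum(p_i * l_i) = 19/103*2 + 22/103*2 + 9/103*4 + 17/103*3 + 12/103*3 + 16/103*3 + 8/103*4 = 285/103 = 2.767

2.767 bits


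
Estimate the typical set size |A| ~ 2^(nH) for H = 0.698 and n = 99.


log2|A_typical| = nH = 99 * 0.698 = 69.102, so |A_typical| ~ 2^69.102 = 6.335e+20

6.335e+20


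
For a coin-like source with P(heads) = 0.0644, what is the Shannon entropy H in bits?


H = -p*log2(p) - (1-p)*log2(1-p). -0.0644*log2(0.0644) = 0.254818; -0.9356*log2(0.9356) = 0.089851. H = 0.254818 + 0.089851 = 0.3447

0.3447 bits


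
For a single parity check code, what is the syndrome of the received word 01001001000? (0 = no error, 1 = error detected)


Syndrome = XOR of all bits = 0 XOR 1 XOR 0 XOR 0 XOR 1 XOR 0 XOR 0 XOR 1 XOR 0 XOR 0 XOR 0 = 1

1


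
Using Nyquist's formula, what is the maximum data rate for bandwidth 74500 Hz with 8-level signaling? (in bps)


Rate = 2 * B * log2(M) = 2 * 74500 * 3.0 = 447000.0

447000.0 bps


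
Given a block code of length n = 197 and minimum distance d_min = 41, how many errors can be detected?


Detection capability = d_min - 1 = 41 - 1 = 40

40 errors


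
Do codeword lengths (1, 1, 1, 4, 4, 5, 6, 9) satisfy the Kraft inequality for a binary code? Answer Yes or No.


Kraft sum = sum(2^(-l_i)) = 1.6738, need <= 1. Result: violated (a binary prefix-free code with these lengths cannot exist)

No


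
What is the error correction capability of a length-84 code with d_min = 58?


Correction capability = floor((d-1)/2) = floor((58-1)/2) = 28

28 errors


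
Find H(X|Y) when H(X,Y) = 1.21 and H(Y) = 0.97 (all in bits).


H(X|Y) = H(X,Y) - H(Y) = 1.21 - 0.97 = 0.24

0.24 bits


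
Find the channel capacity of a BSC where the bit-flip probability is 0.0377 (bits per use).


H(p) = -p*log2(p) - (1-p)*log2(1-p) = -0.0377*log2(0.0377) - 0.9623*log2(0.9623) = 0.178294 + 0.053351 = 0.2316. C = 1 - H(p) = 1 - 0.2316 = 0.7684

0.7684 bits


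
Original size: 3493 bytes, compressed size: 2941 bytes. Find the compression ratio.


Ratio = original / compressed = 3493 / 2941 = 1.1877

1.1877
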